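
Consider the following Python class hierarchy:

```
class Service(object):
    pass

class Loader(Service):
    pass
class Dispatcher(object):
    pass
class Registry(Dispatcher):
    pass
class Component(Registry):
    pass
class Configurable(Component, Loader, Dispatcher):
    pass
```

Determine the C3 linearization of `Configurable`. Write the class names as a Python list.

[Configurable, Component, Registry, Loader, Dispatcher, Service, object]

L[Configurable] = Configurable + merge(L[Component], L[Loader], L[Dispatcher], [Component Loader Dispatcher])
  take Component:  [Component Registry Dispatcher object] + [Loader Service object] + [Dispatcher object] + [Component Loader Dispatcher]
  take Registry:  [Registry Dispatcher object] + [Loader Service object] + [Dispatcher object] + [Loader Dispatcher]
  take Loader:  [Dispatcher object] + [Loader Service object] + [Dispatcher object] + [Loader Dispatcher]
  take Dispatcher:  [Dispatcher object] + [Service object] + [Dispatcher object] + [Dispatcher]
  take Service:  [object] + [Service object] + [object]
  take object:  [object] + [object] + [object]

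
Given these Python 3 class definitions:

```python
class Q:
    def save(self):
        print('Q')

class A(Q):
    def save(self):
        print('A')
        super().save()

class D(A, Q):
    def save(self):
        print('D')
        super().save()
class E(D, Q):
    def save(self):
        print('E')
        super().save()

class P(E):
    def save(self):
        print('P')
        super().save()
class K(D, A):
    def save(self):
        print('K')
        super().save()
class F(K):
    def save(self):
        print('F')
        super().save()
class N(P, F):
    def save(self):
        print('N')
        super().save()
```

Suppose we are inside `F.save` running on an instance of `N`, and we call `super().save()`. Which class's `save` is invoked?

K

L[N] = N + merge(L[P], L[F], [P F])
  take P:  [P E D A Q object] + [F K D A Q object] + [P F]
  take E:  [E D A Q object] + [F K D A Q object] + [F]
  take F:  [D A Q object] + [F K D A Q object] + [F]
  take K:  [D A Q object] + [K D A Q object]
  take D:  [D A Q object] + [D A Q object]
  take A:  [A Q object] + [A Q object]
  take Q:  [Q object] + [Q object]
  take object:  [object] + [object]
MRO: N P E F K D A Q object
super() in F.save on a N instance goes to the class after F in N's MRO: K.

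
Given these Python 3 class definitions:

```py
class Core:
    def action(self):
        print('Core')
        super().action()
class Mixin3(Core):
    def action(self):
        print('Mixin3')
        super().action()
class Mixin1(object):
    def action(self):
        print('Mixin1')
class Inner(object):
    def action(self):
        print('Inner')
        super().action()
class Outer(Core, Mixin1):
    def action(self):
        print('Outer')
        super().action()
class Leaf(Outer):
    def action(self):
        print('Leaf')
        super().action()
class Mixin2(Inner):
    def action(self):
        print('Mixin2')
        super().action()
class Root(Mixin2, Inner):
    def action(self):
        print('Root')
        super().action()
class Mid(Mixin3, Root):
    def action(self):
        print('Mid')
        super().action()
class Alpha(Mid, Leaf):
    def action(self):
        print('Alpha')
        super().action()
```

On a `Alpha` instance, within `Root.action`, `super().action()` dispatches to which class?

L[Alpha] = Alpha + merge(L[Mid], L[Leaf], [Mid Leaf])
  take Mid:  [Mid Mixin3 Core Root Mixin2 Inner object] + [Leaf Outer Core Mixin1 object] + [Mid Leaf]
  take Mixin3:  [Mixin3 Core Root Mixin2 Inner object] + [Leaf Outer Core Mixin1 object] + [Leaf]
  take Leaf:  [Core Root Mixin2 Inner object] + [Leaf Outer Core Mixin1 object] + [Leaf]
  take Outer:  [Core Root Mixin2 Inner object] + [Outer Core Mixin1 object]
  take Core:  [Core Root Mixin2 Inner object] + [Core Mixin1 object]
  take Root:  [Root Mixin2 Inner object] + [Mixin1 object]
  take Mixin2:  [Mixin2 Inner object] + [Mixin1 object]
  take Inner:  [Inner object] + [Mixin1 object]
  take Mixin1:  [object] + [Mixin1 object]
  take object:  [object] + [object]
MRO: Alpha Mid Mixin3 Leaf Outer Core Root Mixin2 Inner Mixin1 object
super() in Root.action on a Alpha instance goes to the class after Root in Alpha's MRO: Mixin2.

Mixin2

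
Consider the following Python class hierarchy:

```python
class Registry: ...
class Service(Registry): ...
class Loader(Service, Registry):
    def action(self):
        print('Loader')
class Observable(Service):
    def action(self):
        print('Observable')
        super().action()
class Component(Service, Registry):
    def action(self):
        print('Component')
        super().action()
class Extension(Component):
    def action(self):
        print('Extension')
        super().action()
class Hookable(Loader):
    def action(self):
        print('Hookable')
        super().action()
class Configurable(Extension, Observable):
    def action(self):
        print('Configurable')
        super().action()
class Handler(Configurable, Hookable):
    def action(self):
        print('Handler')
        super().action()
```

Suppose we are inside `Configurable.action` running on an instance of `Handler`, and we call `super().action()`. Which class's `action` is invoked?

L[Handler] = Handler + merge(L[Configurable], L[Hookable], [Configurable Hookable])
  take Configurable:  [Configurable Extension Component Observable Service Registry object] + [Hookable Loader Service Registry object] + [Configurable Hookable]
  take Extension:  [Extension Component Observable Service Registry object] + [Hookable Loader Service Registry object] + [Hookable]
  take Component:  [Component Observable Service Registry object] + [Hookable Loader Service Registry object] + [Hookable]
  take Observable:  [Observable Service Registry object] + [Hookable Loader Service Registry object] + [Hookable]
  take Hookable:  [Service Registry object] + [Hookable Loader Service Registry object] + [Hookable]
  take Loader:  [Service Registry object] + [Loader Service Registry object]
  take Service:  [Service Registry object] + [Service Registry object]
  take Registry:  [Registry object] + [Registry object]
  take object:  [object] + [object]
MRO: Handler Configurable Extension Component Observable Hookable Loader Service Registry object
super() in Configurable.action on a Handler instance goes to the class after Configurable in Handler's MRO: Extension.

Extension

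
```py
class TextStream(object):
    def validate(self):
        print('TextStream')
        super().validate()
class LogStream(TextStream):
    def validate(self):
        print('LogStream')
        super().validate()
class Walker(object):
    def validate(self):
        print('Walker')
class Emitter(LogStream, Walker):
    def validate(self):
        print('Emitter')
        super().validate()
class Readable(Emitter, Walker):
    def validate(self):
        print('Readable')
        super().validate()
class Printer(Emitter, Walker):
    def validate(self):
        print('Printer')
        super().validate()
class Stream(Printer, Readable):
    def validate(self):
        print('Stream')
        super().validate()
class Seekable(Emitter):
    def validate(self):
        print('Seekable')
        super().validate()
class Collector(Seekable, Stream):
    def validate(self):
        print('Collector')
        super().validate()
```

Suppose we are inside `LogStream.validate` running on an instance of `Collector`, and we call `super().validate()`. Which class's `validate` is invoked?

L[Collector] = Collector + merge(L[Seekable], L[Stream], [Seekable Stream])
  take Seekable:  [Seekable Emitter LogStream TextStream Walker object] + [Stream Printer Readable Emitter LogStream TextStream Walker object] + [Seekable Stream]
  take Stream:  [Emitter LogStream TextStream Walker object] + [Stream Printer Readable Emitter LogStream TextStream Walker object] + [Stream]
  take Printer:  [Emitter LogStream TextStream Walker object] + [Printer Readable Emitter LogStream TextStream Walker object]
  take Readable:  [Emitter LogStream TextStream Walker object] + [Readable Emitter LogStream TextStream Walker object]
  take Emitter:  [Emitter LogStream TextStream Walker object] + [Emitter LogStream TextStream Walker object]
  take LogStream:  [LogStream TextStream Walker object] + [LogStream TextStream Walker object]
  take TextStream:  [TextStream Walker object] + [TextStream Walker object]
  take Walker:  [Walker object] + [Walker object]
  take object:  [object] + [object]
MRO: Collector Seekable Stream Printer Readable Emitter LogStream TextStream Walker object
super() in LogStream.validate on a Collector instance goes to the class after LogStream in Collector's MRO: TextStream.

TextStream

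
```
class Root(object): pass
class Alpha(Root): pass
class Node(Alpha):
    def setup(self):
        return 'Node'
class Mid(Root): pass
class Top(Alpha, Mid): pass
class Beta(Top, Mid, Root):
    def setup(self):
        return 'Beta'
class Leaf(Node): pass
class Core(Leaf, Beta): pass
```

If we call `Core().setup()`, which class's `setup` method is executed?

L[Core] = Core + merge(L[Leaf], L[Beta], [Leaf Beta])
  take Leaf:  [Leaf Node Alpha Root object] + [Beta Top Alpha Mid Root object] + [Leaf Beta]
  take Node:  [Node Alpha Root object] + [Beta Top Alpha Mid Root object] + [Beta]
  take Beta:  [Alpha Root object] + [Beta Top Alpha Mid Root object] + [Beta]
  take Top:  [Alpha Root object] + [Top Alpha Mid Root object]
  take Alpha:  [Alpha Root object] + [Alpha Mid Root object]
  take Mid:  [Root object] + [Mid Root object]
  take Root:  [Root object] + [Root object]
  take object:  [object] + [object]
MRO: Core Leaf Node Beta Top Alpha Mid Root object
setup is defined in: Beta, Node. First along the MRO is Node.

Node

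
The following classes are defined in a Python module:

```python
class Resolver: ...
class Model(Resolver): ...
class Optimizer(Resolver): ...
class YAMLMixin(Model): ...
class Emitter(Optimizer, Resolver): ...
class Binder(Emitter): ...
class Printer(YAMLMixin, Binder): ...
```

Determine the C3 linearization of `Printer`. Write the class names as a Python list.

[Printer, YAMLMixin, Model, Binder, Emitter, Optimizer, Resolver, object]

L[Printer] = Printer + merge(L[YAMLMixin], L[Binder], [YAMLMixin Binder])
  take YAMLMixin:  [YAMLMixin Model Resolver object] + [Binder Emitter Optimizer Resolver object] + [YAMLMixin Binder]
  take Model:  [Model Resolver object] + [Binder Emitter Optimizer Resolver object] + [Binder]
  take Binder:  [Resolver object] + [Binder Emitter Optimizer Resolver object] + [Binder]
  take Emitter:  [Resolver object] + [Emitter Optimizer Resolver object]
  take Optimizer:  [Resolver object] + [Optimizer Resolver object]
  take Resolver:  [Resolver object] + [Resolver object]
  take object:  [object] + [object]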